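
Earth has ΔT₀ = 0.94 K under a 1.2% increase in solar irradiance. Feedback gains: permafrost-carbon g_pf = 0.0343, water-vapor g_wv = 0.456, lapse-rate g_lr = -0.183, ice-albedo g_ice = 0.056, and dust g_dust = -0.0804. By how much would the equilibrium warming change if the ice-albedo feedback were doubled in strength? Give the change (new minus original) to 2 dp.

Original: g = 0.2829, ΔT = 0.94/(1−0.2829) = 1.3108 K.
With doubled ice-albedo: g' = 0.3389, ΔT' = 0.94/(1−0.3389) = 1.4219 K.
Change = 1.4219 − 1.3108 = 0.11 K.

0.11 K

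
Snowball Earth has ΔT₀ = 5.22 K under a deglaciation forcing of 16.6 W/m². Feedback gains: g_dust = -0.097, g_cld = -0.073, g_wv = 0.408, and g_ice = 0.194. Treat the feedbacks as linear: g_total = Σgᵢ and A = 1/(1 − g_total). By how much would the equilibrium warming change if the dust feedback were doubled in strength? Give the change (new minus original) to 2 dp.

-1.34 K

Original: g = 0.432, ΔT = 5.22/(1−0.432) = 9.1901 K.
With doubled dust: g' = 0.335, ΔT' = 5.22/(1−0.335) = 7.8496 K.
Change = 7.8496 − 9.1901 = -1.34 K.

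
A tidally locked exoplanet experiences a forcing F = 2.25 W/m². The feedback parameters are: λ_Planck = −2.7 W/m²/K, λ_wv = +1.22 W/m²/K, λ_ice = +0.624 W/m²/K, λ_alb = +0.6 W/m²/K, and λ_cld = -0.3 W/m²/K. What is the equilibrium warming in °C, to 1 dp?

Net feedback parameter λ = (−2.7) + (+1.22) + (+0.624) + (+0.6) + (-0.3) = -0.556 W/m²/K.
ΔT = −F/λ = −2.25/(-0.556) = 4.0 °C.

4.0 °C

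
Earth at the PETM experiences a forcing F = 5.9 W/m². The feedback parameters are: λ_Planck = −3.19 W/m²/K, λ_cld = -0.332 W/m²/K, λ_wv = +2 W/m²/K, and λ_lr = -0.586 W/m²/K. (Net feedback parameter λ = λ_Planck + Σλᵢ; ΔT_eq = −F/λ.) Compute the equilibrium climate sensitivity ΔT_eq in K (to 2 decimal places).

Net feedback parameter λ = (−3.19) + (-0.332) + (+2) + (-0.586) = -2.108 W/m²/K.
ΔT = −F/λ = −5.9/(-2.108) = 2.80 K.

2.80 K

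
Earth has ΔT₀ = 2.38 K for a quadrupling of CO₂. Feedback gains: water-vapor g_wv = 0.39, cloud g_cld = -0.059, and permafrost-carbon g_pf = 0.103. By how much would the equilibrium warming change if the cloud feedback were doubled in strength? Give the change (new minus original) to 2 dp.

-0.40 K

Original: g = 0.434, ΔT = 2.38/(1−0.434) = 4.2049 K.
With doubled cloud: g' = 0.375, ΔT' = 2.38/(1−0.375) = 3.8080 K.
Change = 3.8080 − 4.2049 = -0.40 K.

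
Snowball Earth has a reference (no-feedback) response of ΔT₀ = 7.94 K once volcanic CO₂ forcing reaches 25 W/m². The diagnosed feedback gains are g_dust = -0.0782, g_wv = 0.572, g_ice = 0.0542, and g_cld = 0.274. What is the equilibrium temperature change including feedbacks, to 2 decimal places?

44.61 K

Total gain g = -0.0782 + 0.572 + 0.0542 + 0.274 = 0.822.
Amplification A = 1/(1 − 0.822) = 5.618.
ΔT = 7.94 × 5.618 = 44.61 K.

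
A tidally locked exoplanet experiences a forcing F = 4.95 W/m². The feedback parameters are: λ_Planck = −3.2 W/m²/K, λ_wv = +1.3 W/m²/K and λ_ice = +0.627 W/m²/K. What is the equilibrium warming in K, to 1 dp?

Net feedback parameter λ = (−3.2) + (+1.3) + (+0.627) = -1.273 W/m²/K.
ΔT = −F/λ = −4.95/(-1.273) = 3.9 K.

3.9 K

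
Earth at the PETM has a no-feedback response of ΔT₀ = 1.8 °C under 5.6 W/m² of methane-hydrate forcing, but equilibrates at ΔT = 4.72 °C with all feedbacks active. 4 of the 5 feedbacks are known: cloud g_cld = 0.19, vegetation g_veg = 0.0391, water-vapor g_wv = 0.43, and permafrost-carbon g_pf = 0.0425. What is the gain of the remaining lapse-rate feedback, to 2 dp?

Amplification A = ΔT/ΔT₀ = 4.72/1.8 = 2.622.
Total gain g = 1 − 1/A = 1 − 1/2.622 = 0.6186.
Known gains sum to 0.19 + 0.0391 + 0.43 + 0.0425 = 0.7016.
g_lr = 0.6186 − 0.7016 = -0.08.

-0.08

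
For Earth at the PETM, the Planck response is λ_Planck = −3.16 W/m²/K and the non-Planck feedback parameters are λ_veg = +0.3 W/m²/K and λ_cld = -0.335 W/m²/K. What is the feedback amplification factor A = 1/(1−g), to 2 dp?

0.99

Convert to gains: g_veg = 0.3/3.16 = 0.09494; g_cld = -0.335/3.16 = -0.106.
Total gain g = -0.01106.
A = 1/(1 + 0.01106) = 0.99.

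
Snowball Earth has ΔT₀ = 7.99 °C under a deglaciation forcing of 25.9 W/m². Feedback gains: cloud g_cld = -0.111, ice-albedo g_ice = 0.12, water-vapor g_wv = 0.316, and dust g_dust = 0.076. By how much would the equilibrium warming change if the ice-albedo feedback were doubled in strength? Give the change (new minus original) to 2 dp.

Original: g = 0.401, ΔT = 7.99/(1−0.401) = 13.3389 °C.
With doubled ice-albedo: g' = 0.521, ΔT' = 7.99/(1−0.521) = 16.6806 °C.
Change = 16.6806 − 13.3389 = 3.34 °C.

3.34 °C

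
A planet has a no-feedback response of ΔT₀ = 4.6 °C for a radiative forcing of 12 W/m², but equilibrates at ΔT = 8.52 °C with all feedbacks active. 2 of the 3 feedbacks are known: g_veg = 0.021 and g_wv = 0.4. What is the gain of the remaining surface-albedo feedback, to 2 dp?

Amplification A = ΔT/ΔT₀ = 8.52/4.6 = 1.852.
Total gain g = 1 − 1/A = 1 − 1/1.852 = 0.46.
Known gains sum to 0.021 + 0.4 = 0.421.
g_alb = 0.46 − 0.421 = 0.04.

0.04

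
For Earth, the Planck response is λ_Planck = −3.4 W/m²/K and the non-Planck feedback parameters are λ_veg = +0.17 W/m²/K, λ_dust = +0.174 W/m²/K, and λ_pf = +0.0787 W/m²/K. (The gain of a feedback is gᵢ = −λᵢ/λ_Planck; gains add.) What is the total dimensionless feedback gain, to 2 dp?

0.12

Convert to gains: g_veg = 0.17/3.4 = 0.05; g_dust = 0.174/3.4 = 0.05118; g_pf = 0.0787/3.4 = 0.02315.
Total gain g = 0.12433.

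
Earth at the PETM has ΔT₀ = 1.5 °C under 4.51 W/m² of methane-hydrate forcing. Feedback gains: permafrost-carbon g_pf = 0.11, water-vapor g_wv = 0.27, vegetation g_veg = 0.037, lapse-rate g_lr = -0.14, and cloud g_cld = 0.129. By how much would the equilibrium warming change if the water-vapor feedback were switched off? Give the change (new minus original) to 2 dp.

Original: g = 0.406, ΔT = 1.5/(1−0.406) = 2.5253 °C.
Without water-vapor: g' = 0.136, ΔT' = 1.5/(1−0.136) = 1.7361 °C.
Change = 1.7361 − 2.5253 = -0.79 °C.

-0.79 °C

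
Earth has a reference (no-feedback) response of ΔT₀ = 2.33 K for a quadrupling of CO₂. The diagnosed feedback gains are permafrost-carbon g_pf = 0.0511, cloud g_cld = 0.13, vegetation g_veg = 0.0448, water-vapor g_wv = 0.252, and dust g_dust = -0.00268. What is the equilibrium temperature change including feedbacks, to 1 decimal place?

4.4 K

Total gain g = 0.0511 + 0.13 + 0.0448 + 0.252 − 0.00268 = 0.47522.
Amplification A = 1/(1 − 0.47522) = 1.906.
ΔT = 2.33 × 1.906 = 4.4 K.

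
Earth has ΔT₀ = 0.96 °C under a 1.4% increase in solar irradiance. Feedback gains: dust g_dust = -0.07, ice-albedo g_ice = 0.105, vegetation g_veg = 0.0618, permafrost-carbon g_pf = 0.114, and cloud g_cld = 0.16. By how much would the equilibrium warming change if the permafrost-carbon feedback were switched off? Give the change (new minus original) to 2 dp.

Original: g = 0.3708, ΔT = 0.96/(1−0.3708) = 1.5257 °C.
Without permafrost-carbon: g' = 0.2568, ΔT' = 0.96/(1−0.2568) = 1.2917 °C.
Change = 1.2917 − 1.5257 = -0.23 °C.

-0.23 °C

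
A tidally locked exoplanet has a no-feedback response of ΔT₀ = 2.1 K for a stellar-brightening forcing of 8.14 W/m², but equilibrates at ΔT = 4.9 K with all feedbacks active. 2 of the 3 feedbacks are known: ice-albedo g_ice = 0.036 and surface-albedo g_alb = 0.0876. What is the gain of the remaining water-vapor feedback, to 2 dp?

Amplification A = ΔT/ΔT₀ = 4.9/2.1 = 2.333.
Total gain g = 1 − 1/A = 1 − 1/2.333 = 0.5714.
Known gains sum to 0.036 + 0.0876 = 0.1236.
g_wv = 0.5714 − 0.1236 = 0.45.

0.45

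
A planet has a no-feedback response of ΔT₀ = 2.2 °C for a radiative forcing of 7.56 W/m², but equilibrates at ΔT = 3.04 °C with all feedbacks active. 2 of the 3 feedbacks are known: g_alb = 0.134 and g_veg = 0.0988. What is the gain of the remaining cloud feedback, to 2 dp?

Amplification A = ΔT/ΔT₀ = 3.04/2.2 = 1.382.
Total gain g = 1 − 1/A = 1 − 1/1.382 = 0.2764.
Known gains sum to 0.134 + 0.0988 = 0.2328.
g_cld = 0.2764 − 0.2328 = 0.04.

0.04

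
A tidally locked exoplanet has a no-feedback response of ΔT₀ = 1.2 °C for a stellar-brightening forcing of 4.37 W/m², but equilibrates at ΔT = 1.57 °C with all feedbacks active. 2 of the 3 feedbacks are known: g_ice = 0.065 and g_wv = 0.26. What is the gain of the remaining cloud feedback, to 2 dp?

Amplification A = ΔT/ΔT₀ = 1.57/1.2 = 1.308.
Total gain g = 1 − 1/A = 1 − 1/1.308 = 0.2355.
Known gains sum to 0.065 + 0.26 = 0.325.
g_cld = 0.2355 − 0.325 = -0.09.

-0.09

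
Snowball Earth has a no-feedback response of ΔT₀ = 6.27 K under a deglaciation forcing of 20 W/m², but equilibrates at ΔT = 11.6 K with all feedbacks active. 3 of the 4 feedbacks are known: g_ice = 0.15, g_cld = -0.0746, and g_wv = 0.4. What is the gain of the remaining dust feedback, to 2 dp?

-0.02

Amplification A = ΔT/ΔT₀ = 11.6/6.27 = 1.85.
Total gain g = 1 − 1/A = 1 − 1/1.85 = 0.4595.
Known gains sum to 0.15 − 0.0746 + 0.4 = 0.4754.
g_dust = 0.4595 − 0.4754 = -0.02.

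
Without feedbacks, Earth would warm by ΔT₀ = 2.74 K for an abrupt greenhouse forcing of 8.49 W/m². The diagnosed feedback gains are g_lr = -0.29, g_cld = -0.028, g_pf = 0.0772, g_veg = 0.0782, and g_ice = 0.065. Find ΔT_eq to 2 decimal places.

2.50 K

Total gain g = -0.29 − 0.028 + 0.0772 + 0.0782 + 0.065 = -0.0976.
Amplification A = 1/(1 + 0.0976) = 0.9111.
ΔT = 2.74 × 0.9111 = 2.50 K.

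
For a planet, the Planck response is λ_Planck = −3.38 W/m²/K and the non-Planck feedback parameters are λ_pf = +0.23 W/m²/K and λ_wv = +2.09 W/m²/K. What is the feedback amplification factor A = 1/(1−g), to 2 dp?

Convert to gains: g_pf = 0.23/3.38 = 0.06805; g_wv = 2.09/3.38 = 0.6183.
Total gain g = 0.68635.
A = 1/(1 − 0.68635) = 3.19.

3.19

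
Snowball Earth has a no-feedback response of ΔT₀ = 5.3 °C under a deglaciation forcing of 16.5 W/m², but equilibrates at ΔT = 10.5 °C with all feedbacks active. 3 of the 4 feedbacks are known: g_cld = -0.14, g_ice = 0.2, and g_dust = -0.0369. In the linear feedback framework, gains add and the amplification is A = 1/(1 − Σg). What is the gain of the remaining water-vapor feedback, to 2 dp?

0.47

Amplification A = ΔT/ΔT₀ = 10.5/5.3 = 1.981.
Total gain g = 1 − 1/A = 1 − 1/1.981 = 0.4952.
Known gains sum to -0.14 + 0.2 − 0.0369 = 0.0231.
g_wv = 0.4952 − 0.0231 = 0.47.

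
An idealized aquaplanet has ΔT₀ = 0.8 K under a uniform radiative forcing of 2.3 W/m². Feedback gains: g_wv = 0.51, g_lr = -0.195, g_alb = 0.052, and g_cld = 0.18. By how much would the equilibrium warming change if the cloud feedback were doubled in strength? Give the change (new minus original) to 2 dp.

1.16 K

Original: g = 0.547, ΔT = 0.8/(1−0.547) = 1.7660 K.
With doubled cloud: g' = 0.727, ΔT' = 0.8/(1−0.727) = 2.9304 K.
Change = 2.9304 − 1.7660 = 1.16 K.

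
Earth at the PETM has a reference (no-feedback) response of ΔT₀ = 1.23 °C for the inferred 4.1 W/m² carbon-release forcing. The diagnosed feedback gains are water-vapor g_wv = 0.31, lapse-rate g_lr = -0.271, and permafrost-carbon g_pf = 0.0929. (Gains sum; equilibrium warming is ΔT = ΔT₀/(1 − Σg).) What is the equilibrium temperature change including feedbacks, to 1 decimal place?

Total gain g = 0.31 − 0.271 + 0.0929 = 0.1319.
Amplification A = 1/(1 − 0.1319) = 1.152.
ΔT = 1.23 × 1.152 = 1.4 °C.

1.4 °C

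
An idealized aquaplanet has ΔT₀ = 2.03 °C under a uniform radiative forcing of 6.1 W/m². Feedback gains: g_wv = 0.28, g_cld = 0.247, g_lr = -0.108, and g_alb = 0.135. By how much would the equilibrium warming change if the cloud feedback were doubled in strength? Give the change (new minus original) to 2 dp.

5.65 °C

Original: g = 0.554, ΔT = 2.03/(1−0.554) = 4.5516 °C.
With doubled cloud: g' = 0.801, ΔT' = 2.03/(1−0.801) = 10.2010 °C.
Change = 10.2010 − 4.5516 = 5.65 °C.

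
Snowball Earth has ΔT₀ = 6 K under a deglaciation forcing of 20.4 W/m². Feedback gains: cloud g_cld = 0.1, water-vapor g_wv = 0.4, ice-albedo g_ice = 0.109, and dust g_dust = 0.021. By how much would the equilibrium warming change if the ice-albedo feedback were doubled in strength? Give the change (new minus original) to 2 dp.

Original: g = 0.63, ΔT = 6/(1−0.63) = 16.2162 K.
With doubled ice-albedo: g' = 0.739, ΔT' = 6/(1−0.739) = 22.9885 K.
Change = 22.9885 − 16.2162 = 6.77 K.

6.77 K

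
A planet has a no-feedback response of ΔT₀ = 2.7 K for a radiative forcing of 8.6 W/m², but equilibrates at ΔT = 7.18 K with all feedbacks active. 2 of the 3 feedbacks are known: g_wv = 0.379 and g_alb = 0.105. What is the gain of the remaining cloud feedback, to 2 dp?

Amplification A = ΔT/ΔT₀ = 7.18/2.7 = 2.659.
Total gain g = 1 − 1/A = 1 − 1/2.659 = 0.6239.
Known gains sum to 0.379 + 0.105 = 0.484.
g_cld = 0.6239 − 0.484 = 0.14.

0.14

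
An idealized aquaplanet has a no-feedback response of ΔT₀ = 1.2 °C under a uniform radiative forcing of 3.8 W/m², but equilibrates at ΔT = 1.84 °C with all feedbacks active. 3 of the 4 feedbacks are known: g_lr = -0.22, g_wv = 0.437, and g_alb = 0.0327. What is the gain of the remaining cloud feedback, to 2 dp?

0.10

Amplification A = ΔT/ΔT₀ = 1.84/1.2 = 1.533.
Total gain g = 1 − 1/A = 1 − 1/1.533 = 0.3477.
Known gains sum to -0.22 + 0.437 + 0.0327 = 0.2497.
g_cld = 0.3477 − 0.2497 = 0.10.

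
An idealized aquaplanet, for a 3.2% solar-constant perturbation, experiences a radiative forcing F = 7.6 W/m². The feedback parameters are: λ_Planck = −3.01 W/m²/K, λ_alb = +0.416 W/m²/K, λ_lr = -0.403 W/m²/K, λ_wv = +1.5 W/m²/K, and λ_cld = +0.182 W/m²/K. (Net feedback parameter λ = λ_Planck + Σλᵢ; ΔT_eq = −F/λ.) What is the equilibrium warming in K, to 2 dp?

Net feedback parameter λ = (−3.01) + (+0.416) + (-0.403) + (+1.5) + (+0.182) = -1.315 W/m²/K.
ΔT = −F/λ = −7.6/(-1.315) = 5.78 K.

5.78 K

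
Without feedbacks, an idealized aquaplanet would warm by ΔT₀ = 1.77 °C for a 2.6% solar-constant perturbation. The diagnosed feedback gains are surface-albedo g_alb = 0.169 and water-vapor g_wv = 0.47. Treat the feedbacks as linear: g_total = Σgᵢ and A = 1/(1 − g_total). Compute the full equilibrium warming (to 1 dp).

Total gain g = 0.169 + 0.47 = 0.639.
Amplification A = 1/(1 − 0.639) = 2.77.
ΔT = 1.77 × 2.77 = 4.9 °C.

4.9 °C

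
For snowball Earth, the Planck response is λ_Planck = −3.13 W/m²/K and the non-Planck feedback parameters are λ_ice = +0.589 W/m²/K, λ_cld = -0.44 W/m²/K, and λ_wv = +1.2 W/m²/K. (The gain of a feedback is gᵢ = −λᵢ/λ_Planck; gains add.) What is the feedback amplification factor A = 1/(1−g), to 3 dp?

Convert to gains: g_ice = 0.589/3.13 = 0.1882; g_cld = -0.44/3.13 = -0.1406; g_wv = 1.2/3.13 = 0.3834.
Total gain g = 0.431.
A = 1/(1 − 0.431) = 1.757.

1.757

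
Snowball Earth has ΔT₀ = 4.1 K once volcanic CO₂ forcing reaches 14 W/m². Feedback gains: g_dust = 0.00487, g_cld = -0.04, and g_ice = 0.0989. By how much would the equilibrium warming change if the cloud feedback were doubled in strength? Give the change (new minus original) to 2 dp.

-0.18 K

Original: g = 0.06377, ΔT = 4.1/(1−0.06377) = 4.3793 K.
With doubled cloud: g' = 0.02377, ΔT' = 4.1/(1−0.02377) = 4.1998 K.
Change = 4.1998 − 4.3793 = -0.18 K.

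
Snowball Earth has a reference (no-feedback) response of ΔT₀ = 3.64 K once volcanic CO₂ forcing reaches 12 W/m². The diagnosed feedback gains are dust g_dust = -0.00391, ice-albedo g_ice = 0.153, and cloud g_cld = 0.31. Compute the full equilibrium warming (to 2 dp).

6.73 K

Total gain g = -0.00391 + 0.153 + 0.31 = 0.45909.
Amplification A = 1/(1 − 0.45909) = 1.849.
ΔT = 3.64 × 1.849 = 6.73 K.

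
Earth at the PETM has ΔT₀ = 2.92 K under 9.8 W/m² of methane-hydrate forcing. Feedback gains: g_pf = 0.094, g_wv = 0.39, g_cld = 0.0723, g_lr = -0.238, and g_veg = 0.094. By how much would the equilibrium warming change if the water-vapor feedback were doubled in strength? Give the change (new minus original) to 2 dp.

9.80 K

Original: g = 0.4123, ΔT = 2.92/(1−0.4123) = 4.9685 K.
With doubled water-vapor: g' = 0.8023, ΔT' = 2.92/(1−0.8023) = 14.7699 K.
Change = 14.7699 − 4.9685 = 9.80 K.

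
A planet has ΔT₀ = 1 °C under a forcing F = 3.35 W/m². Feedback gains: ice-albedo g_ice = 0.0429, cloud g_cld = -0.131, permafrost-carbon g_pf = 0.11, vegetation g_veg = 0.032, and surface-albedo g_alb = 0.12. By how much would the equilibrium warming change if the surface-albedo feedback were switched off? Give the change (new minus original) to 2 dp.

-0.15 °C

Original: g = 0.1739, ΔT = 1/(1−0.1739) = 1.2105 °C.
Without surface-albedo: g' = 0.0539, ΔT' = 1/(1−0.0539) = 1.0570 °C.
Change = 1.0570 − 1.2105 = -0.15 °C.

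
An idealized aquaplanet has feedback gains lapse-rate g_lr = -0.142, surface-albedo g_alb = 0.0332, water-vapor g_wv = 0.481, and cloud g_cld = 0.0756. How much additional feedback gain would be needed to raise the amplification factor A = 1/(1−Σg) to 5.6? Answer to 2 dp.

Current total gain = 0.4478.
Target gain for A = 5.6: g* = 1 − 1/5.6 = 0.8214.
Additional gain needed = 0.8214 − 0.4478 = 0.37.

0.37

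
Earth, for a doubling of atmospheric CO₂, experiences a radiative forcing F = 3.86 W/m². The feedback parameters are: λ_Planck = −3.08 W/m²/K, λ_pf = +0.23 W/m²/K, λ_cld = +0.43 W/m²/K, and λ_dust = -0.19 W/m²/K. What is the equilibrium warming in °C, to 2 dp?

1.48 °C

Net feedback parameter λ = (−3.08) + (+0.23) + (+0.43) + (-0.19) = -2.61 W/m²/K.
ΔT = −F/λ = −3.86/(-2.61) = 1.48 °C.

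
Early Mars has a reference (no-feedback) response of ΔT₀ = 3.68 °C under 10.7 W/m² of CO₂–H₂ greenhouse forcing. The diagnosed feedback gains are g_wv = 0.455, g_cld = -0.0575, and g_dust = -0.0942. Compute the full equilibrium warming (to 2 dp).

5.28 °C

Total gain g = 0.455 − 0.0575 − 0.0942 = 0.3033.
Amplification A = 1/(1 − 0.3033) = 1.435.
ΔT = 3.68 × 1.435 = 5.28 °C.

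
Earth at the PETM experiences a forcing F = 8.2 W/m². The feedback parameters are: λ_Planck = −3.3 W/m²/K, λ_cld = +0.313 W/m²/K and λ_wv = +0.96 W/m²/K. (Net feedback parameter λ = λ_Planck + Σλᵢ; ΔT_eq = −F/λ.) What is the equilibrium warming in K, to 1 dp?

4.0 K

Net feedback parameter λ = (−3.3) + (+0.313) + (+0.96) = -2.027 W/m²/K.
ΔT = −F/λ = −8.2/(-2.027) = 4.0 K.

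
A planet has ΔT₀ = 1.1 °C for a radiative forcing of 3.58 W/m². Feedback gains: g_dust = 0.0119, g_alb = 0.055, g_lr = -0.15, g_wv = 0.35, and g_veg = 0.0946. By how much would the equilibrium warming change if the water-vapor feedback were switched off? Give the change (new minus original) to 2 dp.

Original: g = 0.3615, ΔT = 1.1/(1−0.3615) = 1.7228 °C.
Without water-vapor: g' = 0.0115, ΔT' = 1.1/(1−0.0115) = 1.1128 °C.
Change = 1.1128 − 1.7228 = -0.61 °C.

-0.61 °C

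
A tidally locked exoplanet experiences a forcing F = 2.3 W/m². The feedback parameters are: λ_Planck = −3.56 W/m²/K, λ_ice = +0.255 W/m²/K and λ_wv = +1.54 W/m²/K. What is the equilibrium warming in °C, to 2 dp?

1.30 °C

Net feedback parameter λ = (−3.56) + (+0.255) + (+1.54) = -1.765 W/m²/K.
ΔT = −F/λ = −2.3/(-1.765) = 1.30 °C.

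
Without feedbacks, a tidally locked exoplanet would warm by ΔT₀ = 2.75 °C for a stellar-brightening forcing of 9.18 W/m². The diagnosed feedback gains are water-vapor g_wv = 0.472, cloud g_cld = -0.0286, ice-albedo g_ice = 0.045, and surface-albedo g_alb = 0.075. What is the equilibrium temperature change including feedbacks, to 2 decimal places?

Total gain g = 0.472 − 0.0286 + 0.045 + 0.075 = 0.5634.
Amplification A = 1/(1 − 0.5634) = 2.29.
ΔT = 2.75 × 2.29 = 6.30 °C.

6.30 °C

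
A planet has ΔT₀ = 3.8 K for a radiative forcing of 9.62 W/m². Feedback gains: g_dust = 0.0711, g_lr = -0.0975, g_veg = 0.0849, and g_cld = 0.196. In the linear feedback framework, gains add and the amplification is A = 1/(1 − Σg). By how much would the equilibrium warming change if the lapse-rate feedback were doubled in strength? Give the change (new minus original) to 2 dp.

-0.59 K

Original: g = 0.2545, ΔT = 3.8/(1−0.2545) = 5.0973 K.
With doubled lapse-rate: g' = 0.157, ΔT' = 3.8/(1−0.157) = 4.5077 K.
Change = 4.5077 − 5.0973 = -0.59 K.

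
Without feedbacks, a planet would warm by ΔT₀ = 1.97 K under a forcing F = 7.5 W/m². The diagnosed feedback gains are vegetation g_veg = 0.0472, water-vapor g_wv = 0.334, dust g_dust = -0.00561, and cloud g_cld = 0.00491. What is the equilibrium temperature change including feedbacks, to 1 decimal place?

Total gain g = 0.0472 + 0.334 − 0.00561 + 0.00491 = 0.3805.
Amplification A = 1/(1 − 0.3805) = 1.614.
ΔT = 1.97 × 1.614 = 3.2 K.

3.2 K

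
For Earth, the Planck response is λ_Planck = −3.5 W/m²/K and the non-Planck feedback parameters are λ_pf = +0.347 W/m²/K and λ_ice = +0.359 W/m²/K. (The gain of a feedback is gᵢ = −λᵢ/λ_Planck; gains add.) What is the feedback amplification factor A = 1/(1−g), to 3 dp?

Convert to gains: g_pf = 0.347/3.5 = 0.09914; g_ice = 0.359/3.5 = 0.1026.
Total gain g = 0.20174.
A = 1/(1 − 0.20174) = 1.253.

1.253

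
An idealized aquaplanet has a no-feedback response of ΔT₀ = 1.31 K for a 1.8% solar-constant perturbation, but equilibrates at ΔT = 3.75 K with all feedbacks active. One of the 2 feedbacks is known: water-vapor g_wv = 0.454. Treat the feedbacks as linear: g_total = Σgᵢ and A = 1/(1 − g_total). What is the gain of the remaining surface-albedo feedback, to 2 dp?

0.20

Amplification A = ΔT/ΔT₀ = 3.75/1.31 = 2.863.
Total gain g = 1 − 1/A = 1 − 1/2.863 = 0.6507.
The known gain is 0.454.
g_alb = 0.6507 − 0.454 = 0.20.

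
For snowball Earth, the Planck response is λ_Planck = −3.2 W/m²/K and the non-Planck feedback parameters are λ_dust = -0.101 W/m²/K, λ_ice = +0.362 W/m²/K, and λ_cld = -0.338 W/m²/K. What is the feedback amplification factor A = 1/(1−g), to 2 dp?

Convert to gains: g_dust = -0.101/3.2 = -0.03156; g_ice = 0.362/3.2 = 0.1131; g_cld = -0.338/3.2 = -0.1056.
Total gain g = -0.02406.
A = 1/(1 + 0.02406) = 0.98.

0.98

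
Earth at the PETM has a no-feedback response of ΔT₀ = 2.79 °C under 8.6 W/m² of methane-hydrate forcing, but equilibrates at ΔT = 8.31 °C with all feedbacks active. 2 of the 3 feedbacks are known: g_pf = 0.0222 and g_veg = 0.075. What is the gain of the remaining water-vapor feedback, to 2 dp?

Amplification A = ΔT/ΔT₀ = 8.31/2.79 = 2.978.
Total gain g = 1 − 1/A = 1 − 1/2.978 = 0.6642.
Known gains sum to 0.0222 + 0.075 = 0.0972.
g_wv = 0.6642 − 0.0972 = 0.57.

0.57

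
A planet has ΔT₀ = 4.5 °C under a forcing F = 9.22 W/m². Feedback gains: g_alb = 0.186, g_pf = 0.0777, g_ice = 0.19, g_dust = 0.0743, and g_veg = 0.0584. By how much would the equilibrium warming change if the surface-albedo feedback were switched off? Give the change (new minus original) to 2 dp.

-3.38 °C

Original: g = 0.5864, ΔT = 4.5/(1−0.5864) = 10.8801 °C.
Without surface-albedo: g' = 0.4004, ΔT' = 4.5/(1−0.4004) = 7.5050 °C.
Change = 7.5050 − 10.8801 = -3.38 °C.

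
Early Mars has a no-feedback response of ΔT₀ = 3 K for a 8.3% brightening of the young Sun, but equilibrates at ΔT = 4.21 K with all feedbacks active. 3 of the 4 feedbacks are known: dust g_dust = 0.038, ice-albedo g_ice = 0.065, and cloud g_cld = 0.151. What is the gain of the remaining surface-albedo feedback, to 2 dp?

Amplification A = ΔT/ΔT₀ = 4.21/3 = 1.403.
Total gain g = 1 − 1/A = 1 − 1/1.403 = 0.2872.
Known gains sum to 0.038 + 0.065 + 0.151 = 0.254.
g_alb = 0.2872 − 0.254 = 0.03.

0.03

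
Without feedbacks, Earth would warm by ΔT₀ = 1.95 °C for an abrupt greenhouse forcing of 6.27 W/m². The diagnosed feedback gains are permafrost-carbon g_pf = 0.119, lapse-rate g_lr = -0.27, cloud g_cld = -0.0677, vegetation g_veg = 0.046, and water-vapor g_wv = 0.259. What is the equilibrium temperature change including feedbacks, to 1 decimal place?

Total gain g = 0.119 − 0.27 − 0.0677 + 0.046 + 0.259 = 0.0863.
Amplification A = 1/(1 − 0.0863) = 1.094.
ΔT = 1.95 × 1.094 = 2.1 °C.

2.1 °C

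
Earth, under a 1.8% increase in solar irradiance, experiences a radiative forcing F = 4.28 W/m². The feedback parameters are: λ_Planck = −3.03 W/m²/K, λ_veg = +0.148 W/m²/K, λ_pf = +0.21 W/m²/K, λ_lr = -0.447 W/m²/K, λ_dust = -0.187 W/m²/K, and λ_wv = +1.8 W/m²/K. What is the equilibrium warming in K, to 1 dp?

2.8 K

Net feedback parameter λ = (−3.03) + (+0.148) + (+0.21) + (-0.447) + (-0.187) + (+1.8) = -1.506 W/m²/K.
ΔT = −F/λ = −4.28/(-1.506) = 2.8 K.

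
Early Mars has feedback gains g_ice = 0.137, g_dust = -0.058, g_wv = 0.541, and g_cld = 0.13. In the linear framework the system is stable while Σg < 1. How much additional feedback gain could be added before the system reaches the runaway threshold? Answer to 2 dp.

0.25

Current total gain = 0.137 − 0.058 + 0.541 + 0.13 = 0.75.
Margin to runaway = 1 − 0.75 = 0.25.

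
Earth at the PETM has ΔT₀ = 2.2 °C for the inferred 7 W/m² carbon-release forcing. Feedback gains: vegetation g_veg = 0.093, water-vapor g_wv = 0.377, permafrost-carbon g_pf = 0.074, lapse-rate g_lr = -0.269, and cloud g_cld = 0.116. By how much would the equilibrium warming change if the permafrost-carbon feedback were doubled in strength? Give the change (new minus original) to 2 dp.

0.50 °C

Original: g = 0.391, ΔT = 2.2/(1−0.391) = 3.6125 °C.
With doubled permafrost-carbon: g' = 0.465, ΔT' = 2.2/(1−0.465) = 4.1121 °C.
Change = 4.1121 − 3.6125 = 0.50 °C.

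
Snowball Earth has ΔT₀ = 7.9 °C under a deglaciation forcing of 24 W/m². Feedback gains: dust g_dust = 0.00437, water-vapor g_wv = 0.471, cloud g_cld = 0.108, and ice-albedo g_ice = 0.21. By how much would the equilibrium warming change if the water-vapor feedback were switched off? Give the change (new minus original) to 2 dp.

Original: g = 0.79337, ΔT = 7.9/(1−0.79337) = 38.2326 °C.
Without water-vapor: g' = 0.32237, ΔT' = 7.9/(1−0.32237) = 11.6583 °C.
Change = 11.6583 − 38.2326 = -26.57 °C.

-26.57 °C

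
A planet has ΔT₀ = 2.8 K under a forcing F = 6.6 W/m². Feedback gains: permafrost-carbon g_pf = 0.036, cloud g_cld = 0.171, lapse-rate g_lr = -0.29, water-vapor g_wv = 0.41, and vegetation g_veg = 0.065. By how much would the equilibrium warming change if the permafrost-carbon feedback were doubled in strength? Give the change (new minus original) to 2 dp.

0.29 K

Original: g = 0.392, ΔT = 2.8/(1−0.392) = 4.6053 K.
With doubled permafrost-carbon: g' = 0.428, ΔT' = 2.8/(1−0.428) = 4.8951 K.
Change = 4.8951 − 4.6053 = 0.29 K.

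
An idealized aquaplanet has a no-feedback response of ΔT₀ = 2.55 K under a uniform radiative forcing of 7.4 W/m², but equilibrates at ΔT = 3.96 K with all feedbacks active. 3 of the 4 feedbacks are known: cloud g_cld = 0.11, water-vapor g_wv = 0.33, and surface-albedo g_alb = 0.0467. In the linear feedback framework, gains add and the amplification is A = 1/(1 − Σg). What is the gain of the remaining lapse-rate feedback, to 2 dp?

Amplification A = ΔT/ΔT₀ = 3.96/2.55 = 1.553.
Total gain g = 1 − 1/A = 1 − 1/1.553 = 0.3561.
Known gains sum to 0.11 + 0.33 + 0.0467 = 0.4867.
g_lr = 0.3561 − 0.4867 = -0.13.

-0.13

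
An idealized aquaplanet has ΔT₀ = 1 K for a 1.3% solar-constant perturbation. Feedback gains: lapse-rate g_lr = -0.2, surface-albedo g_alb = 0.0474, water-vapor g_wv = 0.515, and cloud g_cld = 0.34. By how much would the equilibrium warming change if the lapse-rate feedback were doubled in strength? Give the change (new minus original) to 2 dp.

Original: g = 0.7024, ΔT = 1/(1−0.7024) = 3.3602 K.
With doubled lapse-rate: g' = 0.5024, ΔT' = 1/(1−0.5024) = 2.0096 K.
Change = 2.0096 − 3.3602 = -1.35 K.

-1.35 K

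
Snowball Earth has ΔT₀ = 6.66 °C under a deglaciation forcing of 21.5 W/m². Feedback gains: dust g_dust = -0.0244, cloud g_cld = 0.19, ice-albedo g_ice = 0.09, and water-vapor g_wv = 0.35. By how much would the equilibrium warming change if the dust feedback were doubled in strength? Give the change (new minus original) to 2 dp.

-0.98 °C

Original: g = 0.6056, ΔT = 6.66/(1−0.6056) = 16.8864 °C.
With doubled dust: g' = 0.5812, ΔT' = 6.66/(1−0.5812) = 15.9026 °C.
Change = 15.9026 − 16.8864 = -0.98 °C.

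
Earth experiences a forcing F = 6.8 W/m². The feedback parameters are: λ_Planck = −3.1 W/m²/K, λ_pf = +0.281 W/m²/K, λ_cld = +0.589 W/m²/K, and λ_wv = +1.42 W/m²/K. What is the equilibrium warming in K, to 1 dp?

Net feedback parameter λ = (−3.1) + (+0.281) + (+0.589) + (+1.42) = -0.81 W/m²/K.
ΔT = −F/λ = −6.8/(-0.81) = 8.4 K.

8.4 K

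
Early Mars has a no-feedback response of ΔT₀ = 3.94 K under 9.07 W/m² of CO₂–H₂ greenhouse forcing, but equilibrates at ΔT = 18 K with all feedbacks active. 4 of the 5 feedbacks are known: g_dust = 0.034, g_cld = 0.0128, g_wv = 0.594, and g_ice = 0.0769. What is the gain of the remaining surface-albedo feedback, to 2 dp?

Amplification A = ΔT/ΔT₀ = 18/3.94 = 4.569.
Total gain g = 1 − 1/A = 1 − 1/4.569 = 0.7811.
Known gains sum to 0.034 + 0.0128 + 0.594 + 0.0769 = 0.7177.
g_alb = 0.7811 − 0.7177 = 0.06.

0.06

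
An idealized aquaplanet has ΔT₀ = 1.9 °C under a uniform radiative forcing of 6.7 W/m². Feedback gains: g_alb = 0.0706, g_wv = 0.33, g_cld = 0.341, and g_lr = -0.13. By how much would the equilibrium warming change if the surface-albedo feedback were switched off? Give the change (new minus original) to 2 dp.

Original: g = 0.6116, ΔT = 1.9/(1−0.6116) = 4.8919 °C.
Without surface-albedo: g' = 0.541, ΔT' = 1.9/(1−0.541) = 4.1394 °C.
Change = 4.1394 − 4.8919 = -0.75 °C.

-0.75 °C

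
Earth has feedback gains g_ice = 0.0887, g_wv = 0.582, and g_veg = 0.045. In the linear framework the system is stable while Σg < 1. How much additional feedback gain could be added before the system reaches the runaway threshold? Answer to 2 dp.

0.28

Current total gain = 0.0887 + 0.582 + 0.045 = 0.7157.
Margin to runaway = 1 − 0.7157 = 0.28.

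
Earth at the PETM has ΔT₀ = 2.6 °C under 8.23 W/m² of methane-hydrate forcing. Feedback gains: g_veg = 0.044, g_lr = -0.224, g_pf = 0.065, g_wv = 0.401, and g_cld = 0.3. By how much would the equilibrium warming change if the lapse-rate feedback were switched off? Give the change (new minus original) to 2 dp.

Original: g = 0.586, ΔT = 2.6/(1−0.586) = 6.2802 °C.
Without lapse-rate: g' = 0.81, ΔT' = 2.6/(1−0.81) = 13.6842 °C.
Change = 13.6842 − 6.2802 = 7.40 °C.

7.40 °C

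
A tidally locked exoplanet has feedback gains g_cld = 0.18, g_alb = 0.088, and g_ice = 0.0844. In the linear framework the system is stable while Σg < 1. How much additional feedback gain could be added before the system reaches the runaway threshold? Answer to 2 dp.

0.65

Current total gain = 0.18 + 0.088 + 0.0844 = 0.3524.
Margin to runaway = 1 − 0.3524 = 0.65.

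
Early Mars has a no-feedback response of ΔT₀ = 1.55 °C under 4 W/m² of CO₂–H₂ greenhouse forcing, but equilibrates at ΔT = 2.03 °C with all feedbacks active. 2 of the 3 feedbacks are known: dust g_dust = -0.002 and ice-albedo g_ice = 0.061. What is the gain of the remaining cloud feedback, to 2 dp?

0.18

Amplification A = ΔT/ΔT₀ = 2.03/1.55 = 1.31.
Total gain g = 1 − 1/A = 1 − 1/1.31 = 0.2366.
Known gains sum to -0.002 + 0.061 = 0.059.
g_cld = 0.2366 − 0.059 = 0.18.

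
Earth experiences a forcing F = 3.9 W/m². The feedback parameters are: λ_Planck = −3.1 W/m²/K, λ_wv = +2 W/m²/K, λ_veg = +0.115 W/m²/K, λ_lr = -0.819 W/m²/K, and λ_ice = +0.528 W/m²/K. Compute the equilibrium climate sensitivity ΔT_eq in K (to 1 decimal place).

Net feedback parameter λ = (−3.1) + (+2) + (+0.115) + (-0.819) + (+0.528) = -1.276 W/m²/K.
ΔT = −F/λ = −3.9/(-1.276) = 3.1 K.

3.1 K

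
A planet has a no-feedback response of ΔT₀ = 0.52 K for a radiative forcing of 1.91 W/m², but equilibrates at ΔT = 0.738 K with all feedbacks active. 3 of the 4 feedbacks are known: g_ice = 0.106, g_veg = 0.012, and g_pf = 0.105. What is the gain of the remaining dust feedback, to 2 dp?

0.07

Amplification A = ΔT/ΔT₀ = 0.738/0.52 = 1.419.
Total gain g = 1 − 1/A = 1 − 1/1.419 = 0.2953.
Known gains sum to 0.106 + 0.012 + 0.105 = 0.223.
g_dust = 0.2953 − 0.223 = 0.07.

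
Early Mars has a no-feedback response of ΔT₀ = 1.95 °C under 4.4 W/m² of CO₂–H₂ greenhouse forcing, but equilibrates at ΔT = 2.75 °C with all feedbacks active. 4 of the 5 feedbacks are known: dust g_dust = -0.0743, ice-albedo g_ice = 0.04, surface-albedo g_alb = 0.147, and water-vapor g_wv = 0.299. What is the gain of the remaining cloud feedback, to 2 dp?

Amplification A = ΔT/ΔT₀ = 2.75/1.95 = 1.41.
Total gain g = 1 − 1/A = 1 − 1/1.41 = 0.2908.
Known gains sum to -0.0743 + 0.04 + 0.147 + 0.299 = 0.4117.
g_cld = 0.2908 − 0.4117 = -0.12.

-0.12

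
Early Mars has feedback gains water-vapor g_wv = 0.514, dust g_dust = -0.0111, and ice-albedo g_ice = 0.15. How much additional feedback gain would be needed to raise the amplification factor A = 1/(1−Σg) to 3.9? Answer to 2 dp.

Current total gain = 0.6529.
Target gain for A = 3.9: g* = 1 − 1/3.9 = 0.7436.
Additional gain needed = 0.7436 − 0.6529 = 0.09.

0.09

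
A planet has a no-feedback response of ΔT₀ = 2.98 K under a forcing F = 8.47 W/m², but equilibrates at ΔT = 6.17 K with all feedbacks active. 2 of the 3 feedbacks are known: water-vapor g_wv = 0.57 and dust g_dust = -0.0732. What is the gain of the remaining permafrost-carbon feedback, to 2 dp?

0.02

Amplification A = ΔT/ΔT₀ = 6.17/2.98 = 2.07.
Total gain g = 1 − 1/A = 1 − 1/2.07 = 0.5169.
Known gains sum to 0.57 − 0.0732 = 0.4968.
g_pf = 0.5169 − 0.4968 = 0.02.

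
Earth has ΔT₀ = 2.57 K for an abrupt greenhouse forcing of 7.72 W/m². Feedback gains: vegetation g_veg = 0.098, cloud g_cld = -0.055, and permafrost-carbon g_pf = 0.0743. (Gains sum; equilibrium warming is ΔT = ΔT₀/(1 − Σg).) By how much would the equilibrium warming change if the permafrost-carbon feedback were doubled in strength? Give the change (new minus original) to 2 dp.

0.27 K

Original: g = 0.1173, ΔT = 2.57/(1−0.1173) = 2.9115 K.
With doubled permafrost-carbon: g' = 0.1916, ΔT' = 2.57/(1−0.1916) = 3.1791 K.
Change = 3.1791 − 2.9115 = 0.27 K.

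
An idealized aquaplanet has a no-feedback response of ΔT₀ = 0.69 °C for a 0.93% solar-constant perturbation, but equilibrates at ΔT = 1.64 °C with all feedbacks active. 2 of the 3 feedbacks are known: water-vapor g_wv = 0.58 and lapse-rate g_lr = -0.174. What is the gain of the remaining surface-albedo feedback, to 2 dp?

Amplification A = ΔT/ΔT₀ = 1.64/0.69 = 2.377.
Total gain g = 1 − 1/A = 1 − 1/2.377 = 0.5793.
Known gains sum to 0.58 − 0.174 = 0.406.
g_alb = 0.5793 − 0.406 = 0.17.

0.17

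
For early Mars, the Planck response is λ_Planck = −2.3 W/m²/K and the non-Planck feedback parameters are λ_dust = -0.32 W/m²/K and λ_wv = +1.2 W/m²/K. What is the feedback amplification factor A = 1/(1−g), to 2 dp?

1.62

Convert to gains: g_dust = -0.32/2.3 = -0.1391; g_wv = 1.2/2.3 = 0.5217.
Total gain g = 0.3826.
A = 1/(1 − 0.3826) = 1.62.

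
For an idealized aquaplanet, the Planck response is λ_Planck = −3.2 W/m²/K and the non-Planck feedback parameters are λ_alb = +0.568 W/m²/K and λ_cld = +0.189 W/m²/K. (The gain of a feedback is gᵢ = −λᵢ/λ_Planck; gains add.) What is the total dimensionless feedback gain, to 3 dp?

Convert to gains: g_alb = 0.568/3.2 = 0.1775; g_cld = 0.189/3.2 = 0.05906.
Total gain g = 0.23656.

0.237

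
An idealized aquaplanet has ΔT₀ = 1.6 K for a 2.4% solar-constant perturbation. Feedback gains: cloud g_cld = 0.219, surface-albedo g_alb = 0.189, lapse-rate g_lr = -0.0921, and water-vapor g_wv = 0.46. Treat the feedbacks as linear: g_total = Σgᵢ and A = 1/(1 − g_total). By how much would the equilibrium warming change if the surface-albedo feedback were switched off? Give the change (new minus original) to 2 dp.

Original: g = 0.7759, ΔT = 1.6/(1−0.7759) = 7.1397 K.
Without surface-albedo: g' = 0.5869, ΔT' = 1.6/(1−0.5869) = 3.8732 K.
Change = 3.8732 − 7.1397 = -3.27 K.

-3.27 K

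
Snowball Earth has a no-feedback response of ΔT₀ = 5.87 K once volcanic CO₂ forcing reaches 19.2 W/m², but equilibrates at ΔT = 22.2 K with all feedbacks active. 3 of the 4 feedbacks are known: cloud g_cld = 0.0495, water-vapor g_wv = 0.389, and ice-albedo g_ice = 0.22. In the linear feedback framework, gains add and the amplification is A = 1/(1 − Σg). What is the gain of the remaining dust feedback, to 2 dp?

0.08

Amplification A = ΔT/ΔT₀ = 22.2/5.87 = 3.782.
Total gain g = 1 − 1/A = 1 − 1/3.782 = 0.7356.
Known gains sum to 0.0495 + 0.389 + 0.22 = 0.6585.
g_dust = 0.7356 − 0.6585 = 0.08.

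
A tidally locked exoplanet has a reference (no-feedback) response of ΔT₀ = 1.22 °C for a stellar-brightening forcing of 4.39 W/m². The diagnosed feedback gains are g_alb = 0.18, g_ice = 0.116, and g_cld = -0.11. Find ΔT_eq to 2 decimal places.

Total gain g = 0.18 + 0.116 − 0.11 = 0.186.
Amplification A = 1/(1 − 0.186) = 1.229.
ΔT = 1.22 × 1.229 = 1.50 °C.

1.50 °C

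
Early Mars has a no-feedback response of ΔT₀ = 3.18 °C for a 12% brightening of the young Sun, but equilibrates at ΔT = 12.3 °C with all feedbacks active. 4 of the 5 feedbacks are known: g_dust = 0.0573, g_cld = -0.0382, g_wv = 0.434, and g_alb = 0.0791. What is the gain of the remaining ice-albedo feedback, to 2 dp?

Amplification A = ΔT/ΔT₀ = 12.3/3.18 = 3.868.
Total gain g = 1 − 1/A = 1 − 1/3.868 = 0.7415.
Known gains sum to 0.0573 − 0.0382 + 0.434 + 0.0791 = 0.5322.
g_ice = 0.7415 − 0.5322 = 0.21.

0.21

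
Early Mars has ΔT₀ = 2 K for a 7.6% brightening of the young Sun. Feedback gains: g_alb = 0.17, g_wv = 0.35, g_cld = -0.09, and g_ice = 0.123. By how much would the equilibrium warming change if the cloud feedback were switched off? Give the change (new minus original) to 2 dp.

1.13 K

Original: g = 0.553, ΔT = 2/(1−0.553) = 4.4743 K.
Without cloud: g' = 0.643, ΔT' = 2/(1−0.643) = 5.6022 K.
Change = 5.6022 − 4.4743 = 1.13 K.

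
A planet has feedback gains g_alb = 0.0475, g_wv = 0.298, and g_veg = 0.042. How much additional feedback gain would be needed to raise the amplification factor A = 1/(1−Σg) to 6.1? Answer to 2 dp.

0.45

Current total gain = 0.3875.
Target gain for A = 6.1: g* = 1 − 1/6.1 = 0.8361.
Additional gain needed = 0.8361 − 0.3875 = 0.45.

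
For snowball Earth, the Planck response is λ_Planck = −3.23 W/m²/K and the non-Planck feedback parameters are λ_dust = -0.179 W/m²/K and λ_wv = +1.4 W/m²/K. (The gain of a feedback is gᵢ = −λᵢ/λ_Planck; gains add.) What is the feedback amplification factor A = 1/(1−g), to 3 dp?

1.608

Convert to gains: g_dust = -0.179/3.23 = -0.05542; g_wv = 1.4/3.23 = 0.4334.
Total gain g = 0.37798.
A = 1/(1 − 0.37798) = 1.608.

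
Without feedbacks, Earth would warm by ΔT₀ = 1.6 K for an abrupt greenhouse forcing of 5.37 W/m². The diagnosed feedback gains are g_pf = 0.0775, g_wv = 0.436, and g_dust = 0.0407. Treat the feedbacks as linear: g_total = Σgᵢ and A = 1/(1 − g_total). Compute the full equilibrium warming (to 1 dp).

3.6 K

Total gain g = 0.0775 + 0.436 + 0.0407 = 0.5542.
Amplification A = 1/(1 − 0.5542) = 2.243.
ΔT = 1.6 × 2.243 = 3.6 K.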